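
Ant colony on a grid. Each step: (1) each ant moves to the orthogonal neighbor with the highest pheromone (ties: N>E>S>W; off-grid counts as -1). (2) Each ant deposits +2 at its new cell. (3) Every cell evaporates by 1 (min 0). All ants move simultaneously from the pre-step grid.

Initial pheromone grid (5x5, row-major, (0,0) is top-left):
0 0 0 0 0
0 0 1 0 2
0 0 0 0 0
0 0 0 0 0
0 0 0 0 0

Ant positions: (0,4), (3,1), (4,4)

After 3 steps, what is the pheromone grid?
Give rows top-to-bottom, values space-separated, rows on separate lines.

After step 1: ants at (1,4),(2,1),(3,4)
  0 0 0 0 0
  0 0 0 0 3
  0 1 0 0 0
  0 0 0 0 1
  0 0 0 0 0
After step 2: ants at (0,4),(1,1),(2,4)
  0 0 0 0 1
  0 1 0 0 2
  0 0 0 0 1
  0 0 0 0 0
  0 0 0 0 0
After step 3: ants at (1,4),(0,1),(1,4)
  0 1 0 0 0
  0 0 0 0 5
  0 0 0 0 0
  0 0 0 0 0
  0 0 0 0 0

0 1 0 0 0
0 0 0 0 5
0 0 0 0 0
0 0 0 0 0
0 0 0 0 0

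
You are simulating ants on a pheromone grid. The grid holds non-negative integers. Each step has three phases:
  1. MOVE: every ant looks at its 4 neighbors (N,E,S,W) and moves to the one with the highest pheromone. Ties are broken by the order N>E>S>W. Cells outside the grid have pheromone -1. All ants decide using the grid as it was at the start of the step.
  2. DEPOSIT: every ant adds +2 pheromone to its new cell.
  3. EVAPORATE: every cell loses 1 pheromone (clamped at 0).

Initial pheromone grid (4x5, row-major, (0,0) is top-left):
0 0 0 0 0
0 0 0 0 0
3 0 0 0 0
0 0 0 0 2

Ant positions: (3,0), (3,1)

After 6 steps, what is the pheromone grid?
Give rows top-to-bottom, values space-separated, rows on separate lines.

After step 1: ants at (2,0),(2,1)
  0 0 0 0 0
  0 0 0 0 0
  4 1 0 0 0
  0 0 0 0 1
After step 2: ants at (2,1),(2,0)
  0 0 0 0 0
  0 0 0 0 0
  5 2 0 0 0
  0 0 0 0 0
After step 3: ants at (2,0),(2,1)
  0 0 0 0 0
  0 0 0 0 0
  6 3 0 0 0
  0 0 0 0 0
After step 4: ants at (2,1),(2,0)
  0 0 0 0 0
  0 0 0 0 0
  7 4 0 0 0
  0 0 0 0 0
After step 5: ants at (2,0),(2,1)
  0 0 0 0 0
  0 0 0 0 0
  8 5 0 0 0
  0 0 0 0 0
After step 6: ants at (2,1),(2,0)
  0 0 0 0 0
  0 0 0 0 0
  9 6 0 0 0
  0 0 0 0 0

0 0 0 0 0
0 0 0 0 0
9 6 0 0 0
0 0 0 0 0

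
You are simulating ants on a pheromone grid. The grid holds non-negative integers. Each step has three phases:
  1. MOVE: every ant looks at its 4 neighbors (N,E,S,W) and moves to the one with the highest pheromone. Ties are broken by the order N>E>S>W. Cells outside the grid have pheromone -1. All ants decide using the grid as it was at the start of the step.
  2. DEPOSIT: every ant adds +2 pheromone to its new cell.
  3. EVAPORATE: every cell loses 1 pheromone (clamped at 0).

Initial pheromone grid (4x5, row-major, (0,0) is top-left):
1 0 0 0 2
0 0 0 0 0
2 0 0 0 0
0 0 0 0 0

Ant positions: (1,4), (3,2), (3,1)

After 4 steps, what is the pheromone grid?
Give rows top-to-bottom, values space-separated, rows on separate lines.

After step 1: ants at (0,4),(2,2),(2,1)
  0 0 0 0 3
  0 0 0 0 0
  1 1 1 0 0
  0 0 0 0 0
After step 2: ants at (1,4),(2,1),(2,2)
  0 0 0 0 2
  0 0 0 0 1
  0 2 2 0 0
  0 0 0 0 0
After step 3: ants at (0,4),(2,2),(2,1)
  0 0 0 0 3
  0 0 0 0 0
  0 3 3 0 0
  0 0 0 0 0
After step 4: ants at (1,4),(2,1),(2,2)
  0 0 0 0 2
  0 0 0 0 1
  0 4 4 0 0
  0 0 0 0 0

0 0 0 0 2
0 0 0 0 1
0 4 4 0 0
0 0 0 0 0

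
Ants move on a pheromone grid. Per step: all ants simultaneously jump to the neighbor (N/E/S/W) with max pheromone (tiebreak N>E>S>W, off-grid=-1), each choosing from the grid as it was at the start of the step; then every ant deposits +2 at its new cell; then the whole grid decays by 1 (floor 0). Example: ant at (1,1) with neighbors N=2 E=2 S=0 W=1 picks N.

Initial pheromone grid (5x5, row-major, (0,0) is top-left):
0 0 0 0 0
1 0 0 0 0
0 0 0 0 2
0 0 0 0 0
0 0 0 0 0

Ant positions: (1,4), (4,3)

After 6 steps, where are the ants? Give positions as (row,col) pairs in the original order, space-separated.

Step 1: ant0:(1,4)->S->(2,4) | ant1:(4,3)->N->(3,3)
  grid max=3 at (2,4)
Step 2: ant0:(2,4)->N->(1,4) | ant1:(3,3)->N->(2,3)
  grid max=2 at (2,4)
Step 3: ant0:(1,4)->S->(2,4) | ant1:(2,3)->E->(2,4)
  grid max=5 at (2,4)
Step 4: ant0:(2,4)->N->(1,4) | ant1:(2,4)->N->(1,4)
  grid max=4 at (2,4)
Step 5: ant0:(1,4)->S->(2,4) | ant1:(1,4)->S->(2,4)
  grid max=7 at (2,4)
Step 6: ant0:(2,4)->N->(1,4) | ant1:(2,4)->N->(1,4)
  grid max=6 at (2,4)

(1,4) (1,4)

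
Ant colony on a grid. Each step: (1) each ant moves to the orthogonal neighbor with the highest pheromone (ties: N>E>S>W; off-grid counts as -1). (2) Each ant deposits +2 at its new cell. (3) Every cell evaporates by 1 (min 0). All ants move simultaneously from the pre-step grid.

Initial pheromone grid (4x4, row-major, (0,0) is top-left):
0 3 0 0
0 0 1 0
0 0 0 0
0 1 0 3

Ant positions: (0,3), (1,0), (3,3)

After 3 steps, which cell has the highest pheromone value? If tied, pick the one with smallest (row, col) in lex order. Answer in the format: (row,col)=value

Step 1: ant0:(0,3)->S->(1,3) | ant1:(1,0)->N->(0,0) | ant2:(3,3)->N->(2,3)
  grid max=2 at (0,1)
Step 2: ant0:(1,3)->S->(2,3) | ant1:(0,0)->E->(0,1) | ant2:(2,3)->S->(3,3)
  grid max=3 at (0,1)
Step 3: ant0:(2,3)->S->(3,3) | ant1:(0,1)->E->(0,2) | ant2:(3,3)->N->(2,3)
  grid max=4 at (3,3)
Final grid:
  0 2 1 0
  0 0 0 0
  0 0 0 3
  0 0 0 4
Max pheromone 4 at (3,3)

Answer: (3,3)=4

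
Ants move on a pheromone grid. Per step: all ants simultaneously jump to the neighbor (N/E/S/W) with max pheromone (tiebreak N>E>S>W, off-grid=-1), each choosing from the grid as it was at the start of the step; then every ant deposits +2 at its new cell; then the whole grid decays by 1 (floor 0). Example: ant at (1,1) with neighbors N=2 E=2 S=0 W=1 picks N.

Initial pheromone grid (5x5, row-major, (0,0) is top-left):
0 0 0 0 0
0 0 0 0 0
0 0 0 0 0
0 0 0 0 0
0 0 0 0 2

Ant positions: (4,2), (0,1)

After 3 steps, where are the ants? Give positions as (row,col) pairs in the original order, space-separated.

Step 1: ant0:(4,2)->N->(3,2) | ant1:(0,1)->E->(0,2)
  grid max=1 at (0,2)
Step 2: ant0:(3,2)->N->(2,2) | ant1:(0,2)->E->(0,3)
  grid max=1 at (0,3)
Step 3: ant0:(2,2)->N->(1,2) | ant1:(0,3)->E->(0,4)
  grid max=1 at (0,4)

(1,2) (0,4)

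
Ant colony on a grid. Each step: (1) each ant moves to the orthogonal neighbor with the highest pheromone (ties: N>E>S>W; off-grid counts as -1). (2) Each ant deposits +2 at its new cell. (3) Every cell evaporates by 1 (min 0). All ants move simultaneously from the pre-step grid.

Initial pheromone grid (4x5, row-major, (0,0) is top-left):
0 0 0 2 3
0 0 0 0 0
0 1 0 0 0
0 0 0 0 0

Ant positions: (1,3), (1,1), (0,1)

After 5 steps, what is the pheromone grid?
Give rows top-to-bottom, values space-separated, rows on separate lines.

After step 1: ants at (0,3),(2,1),(0,2)
  0 0 1 3 2
  0 0 0 0 0
  0 2 0 0 0
  0 0 0 0 0
After step 2: ants at (0,4),(1,1),(0,3)
  0 0 0 4 3
  0 1 0 0 0
  0 1 0 0 0
  0 0 0 0 0
After step 3: ants at (0,3),(2,1),(0,4)
  0 0 0 5 4
  0 0 0 0 0
  0 2 0 0 0
  0 0 0 0 0
After step 4: ants at (0,4),(1,1),(0,3)
  0 0 0 6 5
  0 1 0 0 0
  0 1 0 0 0
  0 0 0 0 0
After step 5: ants at (0,3),(2,1),(0,4)
  0 0 0 7 6
  0 0 0 0 0
  0 2 0 0 0
  0 0 0 0 0

0 0 0 7 6
0 0 0 0 0
0 2 0 0 0
0 0 0 0 0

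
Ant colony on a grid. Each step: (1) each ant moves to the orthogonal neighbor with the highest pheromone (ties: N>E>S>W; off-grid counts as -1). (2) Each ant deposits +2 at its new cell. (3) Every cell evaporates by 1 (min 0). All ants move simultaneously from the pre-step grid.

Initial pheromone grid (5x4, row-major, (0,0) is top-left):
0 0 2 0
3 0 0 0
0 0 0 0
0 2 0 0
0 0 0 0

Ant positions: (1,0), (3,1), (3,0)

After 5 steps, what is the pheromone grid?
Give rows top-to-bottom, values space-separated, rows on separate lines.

After step 1: ants at (0,0),(2,1),(3,1)
  1 0 1 0
  2 0 0 0
  0 1 0 0
  0 3 0 0
  0 0 0 0
After step 2: ants at (1,0),(3,1),(2,1)
  0 0 0 0
  3 0 0 0
  0 2 0 0
  0 4 0 0
  0 0 0 0
After step 3: ants at (0,0),(2,1),(3,1)
  1 0 0 0
  2 0 0 0
  0 3 0 0
  0 5 0 0
  0 0 0 0
After step 4: ants at (1,0),(3,1),(2,1)
  0 0 0 0
  3 0 0 0
  0 4 0 0
  0 6 0 0
  0 0 0 0
After step 5: ants at (0,0),(2,1),(3,1)
  1 0 0 0
  2 0 0 0
  0 5 0 0
  0 7 0 0
  0 0 0 0

1 0 0 0
2 0 0 0
0 5 0 0
0 7 0 0
0 0 0 0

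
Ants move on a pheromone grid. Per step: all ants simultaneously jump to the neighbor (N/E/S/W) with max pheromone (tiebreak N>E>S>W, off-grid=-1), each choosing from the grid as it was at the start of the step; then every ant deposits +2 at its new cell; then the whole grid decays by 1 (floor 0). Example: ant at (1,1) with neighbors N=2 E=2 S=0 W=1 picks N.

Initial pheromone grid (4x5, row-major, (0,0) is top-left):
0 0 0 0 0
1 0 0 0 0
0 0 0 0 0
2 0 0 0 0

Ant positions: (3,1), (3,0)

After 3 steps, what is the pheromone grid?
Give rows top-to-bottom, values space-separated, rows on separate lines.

After step 1: ants at (3,0),(2,0)
  0 0 0 0 0
  0 0 0 0 0
  1 0 0 0 0
  3 0 0 0 0
After step 2: ants at (2,0),(3,0)
  0 0 0 0 0
  0 0 0 0 0
  2 0 0 0 0
  4 0 0 0 0
After step 3: ants at (3,0),(2,0)
  0 0 0 0 0
  0 0 0 0 0
  3 0 0 0 0
  5 0 0 0 0

0 0 0 0 0
0 0 0 0 0
3 0 0 0 0
5 0 0 0 0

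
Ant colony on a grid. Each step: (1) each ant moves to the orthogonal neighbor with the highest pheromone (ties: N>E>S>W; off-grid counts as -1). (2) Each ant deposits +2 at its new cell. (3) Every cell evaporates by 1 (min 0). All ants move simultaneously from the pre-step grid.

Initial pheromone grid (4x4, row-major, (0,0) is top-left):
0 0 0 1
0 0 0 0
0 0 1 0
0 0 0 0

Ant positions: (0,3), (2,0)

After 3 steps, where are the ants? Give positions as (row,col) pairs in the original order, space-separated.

Step 1: ant0:(0,3)->S->(1,3) | ant1:(2,0)->N->(1,0)
  grid max=1 at (1,0)
Step 2: ant0:(1,3)->N->(0,3) | ant1:(1,0)->N->(0,0)
  grid max=1 at (0,0)
Step 3: ant0:(0,3)->S->(1,3) | ant1:(0,0)->E->(0,1)
  grid max=1 at (0,1)

(1,3) (0,1)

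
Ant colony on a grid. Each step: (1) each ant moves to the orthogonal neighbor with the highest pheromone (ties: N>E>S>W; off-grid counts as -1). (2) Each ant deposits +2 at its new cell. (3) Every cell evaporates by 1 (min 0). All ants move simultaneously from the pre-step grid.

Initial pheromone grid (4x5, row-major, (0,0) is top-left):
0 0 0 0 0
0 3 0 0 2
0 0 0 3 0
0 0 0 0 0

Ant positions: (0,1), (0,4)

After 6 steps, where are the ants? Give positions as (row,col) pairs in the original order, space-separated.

Step 1: ant0:(0,1)->S->(1,1) | ant1:(0,4)->S->(1,4)
  grid max=4 at (1,1)
Step 2: ant0:(1,1)->N->(0,1) | ant1:(1,4)->N->(0,4)
  grid max=3 at (1,1)
Step 3: ant0:(0,1)->S->(1,1) | ant1:(0,4)->S->(1,4)
  grid max=4 at (1,1)
Step 4: ant0:(1,1)->N->(0,1) | ant1:(1,4)->N->(0,4)
  grid max=3 at (1,1)
Step 5: ant0:(0,1)->S->(1,1) | ant1:(0,4)->S->(1,4)
  grid max=4 at (1,1)
Step 6: ant0:(1,1)->N->(0,1) | ant1:(1,4)->N->(0,4)
  grid max=3 at (1,1)

(0,1) (0,4)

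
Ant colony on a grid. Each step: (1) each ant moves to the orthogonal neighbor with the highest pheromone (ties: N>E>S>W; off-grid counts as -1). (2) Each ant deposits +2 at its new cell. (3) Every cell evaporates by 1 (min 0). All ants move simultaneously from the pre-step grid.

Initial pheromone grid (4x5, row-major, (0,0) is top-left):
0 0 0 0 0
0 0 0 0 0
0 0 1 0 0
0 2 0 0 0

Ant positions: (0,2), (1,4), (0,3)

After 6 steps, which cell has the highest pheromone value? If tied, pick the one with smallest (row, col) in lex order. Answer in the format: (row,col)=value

Step 1: ant0:(0,2)->E->(0,3) | ant1:(1,4)->N->(0,4) | ant2:(0,3)->E->(0,4)
  grid max=3 at (0,4)
Step 2: ant0:(0,3)->E->(0,4) | ant1:(0,4)->W->(0,3) | ant2:(0,4)->W->(0,3)
  grid max=4 at (0,3)
Step 3: ant0:(0,4)->W->(0,3) | ant1:(0,3)->E->(0,4) | ant2:(0,3)->E->(0,4)
  grid max=7 at (0,4)
Step 4: ant0:(0,3)->E->(0,4) | ant1:(0,4)->W->(0,3) | ant2:(0,4)->W->(0,3)
  grid max=8 at (0,3)
Step 5: ant0:(0,4)->W->(0,3) | ant1:(0,3)->E->(0,4) | ant2:(0,3)->E->(0,4)
  grid max=11 at (0,4)
Step 6: ant0:(0,3)->E->(0,4) | ant1:(0,4)->W->(0,3) | ant2:(0,4)->W->(0,3)
  grid max=12 at (0,3)
Final grid:
  0 0 0 12 12
  0 0 0 0 0
  0 0 0 0 0
  0 0 0 0 0
Max pheromone 12 at (0,3)

Answer: (0,3)=12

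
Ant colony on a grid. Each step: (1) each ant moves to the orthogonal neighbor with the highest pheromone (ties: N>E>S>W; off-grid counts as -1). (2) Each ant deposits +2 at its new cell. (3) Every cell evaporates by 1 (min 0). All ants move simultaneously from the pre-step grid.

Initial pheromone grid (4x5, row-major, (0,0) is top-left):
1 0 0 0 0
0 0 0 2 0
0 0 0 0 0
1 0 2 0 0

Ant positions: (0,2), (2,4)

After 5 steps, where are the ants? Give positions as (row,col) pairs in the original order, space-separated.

Step 1: ant0:(0,2)->E->(0,3) | ant1:(2,4)->N->(1,4)
  grid max=1 at (0,3)
Step 2: ant0:(0,3)->S->(1,3) | ant1:(1,4)->W->(1,3)
  grid max=4 at (1,3)
Step 3: ant0:(1,3)->N->(0,3) | ant1:(1,3)->N->(0,3)
  grid max=3 at (0,3)
Step 4: ant0:(0,3)->S->(1,3) | ant1:(0,3)->S->(1,3)
  grid max=6 at (1,3)
Step 5: ant0:(1,3)->N->(0,3) | ant1:(1,3)->N->(0,3)
  grid max=5 at (0,3)

(0,3) (0,3)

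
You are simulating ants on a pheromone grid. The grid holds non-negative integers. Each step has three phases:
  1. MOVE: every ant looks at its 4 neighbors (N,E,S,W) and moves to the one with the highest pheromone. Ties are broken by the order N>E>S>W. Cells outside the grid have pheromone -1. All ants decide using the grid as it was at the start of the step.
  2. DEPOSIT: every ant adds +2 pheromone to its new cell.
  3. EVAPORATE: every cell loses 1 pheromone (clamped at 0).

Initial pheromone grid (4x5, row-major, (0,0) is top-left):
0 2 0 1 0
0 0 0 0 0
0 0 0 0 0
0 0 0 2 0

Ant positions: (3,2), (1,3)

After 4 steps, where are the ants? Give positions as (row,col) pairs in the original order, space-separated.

Step 1: ant0:(3,2)->E->(3,3) | ant1:(1,3)->N->(0,3)
  grid max=3 at (3,3)
Step 2: ant0:(3,3)->N->(2,3) | ant1:(0,3)->E->(0,4)
  grid max=2 at (3,3)
Step 3: ant0:(2,3)->S->(3,3) | ant1:(0,4)->W->(0,3)
  grid max=3 at (3,3)
Step 4: ant0:(3,3)->N->(2,3) | ant1:(0,3)->E->(0,4)
  grid max=2 at (3,3)

(2,3) (0,4)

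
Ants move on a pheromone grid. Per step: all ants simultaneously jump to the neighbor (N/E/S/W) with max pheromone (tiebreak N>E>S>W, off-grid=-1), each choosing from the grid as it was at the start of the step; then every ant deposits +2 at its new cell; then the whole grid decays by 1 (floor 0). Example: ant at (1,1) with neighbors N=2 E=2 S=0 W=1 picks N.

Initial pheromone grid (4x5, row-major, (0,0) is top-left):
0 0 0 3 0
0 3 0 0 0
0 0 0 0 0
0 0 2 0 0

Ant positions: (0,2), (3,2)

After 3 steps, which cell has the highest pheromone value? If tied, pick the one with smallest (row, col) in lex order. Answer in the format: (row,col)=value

Answer: (0,3)=4

Derivation:
Step 1: ant0:(0,2)->E->(0,3) | ant1:(3,2)->N->(2,2)
  grid max=4 at (0,3)
Step 2: ant0:(0,3)->E->(0,4) | ant1:(2,2)->S->(3,2)
  grid max=3 at (0,3)
Step 3: ant0:(0,4)->W->(0,3) | ant1:(3,2)->N->(2,2)
  grid max=4 at (0,3)
Final grid:
  0 0 0 4 0
  0 0 0 0 0
  0 0 1 0 0
  0 0 1 0 0
Max pheromone 4 at (0,3)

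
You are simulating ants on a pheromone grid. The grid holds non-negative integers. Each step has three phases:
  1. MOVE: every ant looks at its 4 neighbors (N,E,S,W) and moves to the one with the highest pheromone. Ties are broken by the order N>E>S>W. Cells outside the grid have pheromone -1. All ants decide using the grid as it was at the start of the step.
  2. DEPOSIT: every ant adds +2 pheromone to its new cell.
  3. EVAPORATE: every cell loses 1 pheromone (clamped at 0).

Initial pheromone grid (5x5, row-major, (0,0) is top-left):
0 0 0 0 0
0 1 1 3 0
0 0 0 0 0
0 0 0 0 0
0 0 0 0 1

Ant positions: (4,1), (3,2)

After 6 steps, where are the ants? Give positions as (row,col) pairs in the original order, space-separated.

Step 1: ant0:(4,1)->N->(3,1) | ant1:(3,2)->N->(2,2)
  grid max=2 at (1,3)
Step 2: ant0:(3,1)->N->(2,1) | ant1:(2,2)->N->(1,2)
  grid max=1 at (1,2)
Step 3: ant0:(2,1)->N->(1,1) | ant1:(1,2)->E->(1,3)
  grid max=2 at (1,3)
Step 4: ant0:(1,1)->N->(0,1) | ant1:(1,3)->N->(0,3)
  grid max=1 at (0,1)
Step 5: ant0:(0,1)->E->(0,2) | ant1:(0,3)->S->(1,3)
  grid max=2 at (1,3)
Step 6: ant0:(0,2)->E->(0,3) | ant1:(1,3)->N->(0,3)
  grid max=3 at (0,3)

(0,3) (0,3)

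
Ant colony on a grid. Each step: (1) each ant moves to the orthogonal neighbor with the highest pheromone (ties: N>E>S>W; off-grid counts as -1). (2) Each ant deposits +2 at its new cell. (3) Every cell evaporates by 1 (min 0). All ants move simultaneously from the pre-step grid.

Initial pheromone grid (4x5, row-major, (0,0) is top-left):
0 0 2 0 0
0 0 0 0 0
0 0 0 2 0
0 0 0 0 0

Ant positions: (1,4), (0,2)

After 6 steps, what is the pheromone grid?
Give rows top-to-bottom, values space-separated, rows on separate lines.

After step 1: ants at (0,4),(0,3)
  0 0 1 1 1
  0 0 0 0 0
  0 0 0 1 0
  0 0 0 0 0
After step 2: ants at (0,3),(0,4)
  0 0 0 2 2
  0 0 0 0 0
  0 0 0 0 0
  0 0 0 0 0
After step 3: ants at (0,4),(0,3)
  0 0 0 3 3
  0 0 0 0 0
  0 0 0 0 0
  0 0 0 0 0
After step 4: ants at (0,3),(0,4)
  0 0 0 4 4
  0 0 0 0 0
  0 0 0 0 0
  0 0 0 0 0
After step 5: ants at (0,4),(0,3)
  0 0 0 5 5
  0 0 0 0 0
  0 0 0 0 0
  0 0 0 0 0
After step 6: ants at (0,3),(0,4)
  0 0 0 6 6
  0 0 0 0 0
  0 0 0 0 0
  0 0 0 0 0

0 0 0 6 6
0 0 0 0 0
0 0 0 0 0
0 0 0 0 0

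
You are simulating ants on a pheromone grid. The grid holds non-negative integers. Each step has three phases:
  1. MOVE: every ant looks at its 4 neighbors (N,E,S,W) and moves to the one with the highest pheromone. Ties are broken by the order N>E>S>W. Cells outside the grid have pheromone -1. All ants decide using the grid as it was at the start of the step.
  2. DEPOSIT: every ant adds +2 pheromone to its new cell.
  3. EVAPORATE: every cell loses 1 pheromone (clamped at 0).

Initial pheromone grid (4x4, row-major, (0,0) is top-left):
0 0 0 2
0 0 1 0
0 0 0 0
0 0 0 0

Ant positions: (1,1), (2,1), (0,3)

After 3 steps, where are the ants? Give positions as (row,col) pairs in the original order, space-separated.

Step 1: ant0:(1,1)->E->(1,2) | ant1:(2,1)->N->(1,1) | ant2:(0,3)->S->(1,3)
  grid max=2 at (1,2)
Step 2: ant0:(1,2)->E->(1,3) | ant1:(1,1)->E->(1,2) | ant2:(1,3)->W->(1,2)
  grid max=5 at (1,2)
Step 3: ant0:(1,3)->W->(1,2) | ant1:(1,2)->E->(1,3) | ant2:(1,2)->E->(1,3)
  grid max=6 at (1,2)

(1,2) (1,3) (1,3)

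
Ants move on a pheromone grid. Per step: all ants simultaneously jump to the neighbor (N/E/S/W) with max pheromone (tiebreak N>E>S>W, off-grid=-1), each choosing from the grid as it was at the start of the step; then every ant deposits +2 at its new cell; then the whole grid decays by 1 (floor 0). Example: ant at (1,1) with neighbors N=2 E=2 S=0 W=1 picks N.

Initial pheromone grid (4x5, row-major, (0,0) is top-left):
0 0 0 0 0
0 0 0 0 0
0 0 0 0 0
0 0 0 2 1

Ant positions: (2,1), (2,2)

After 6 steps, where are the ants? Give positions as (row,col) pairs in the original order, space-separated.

Step 1: ant0:(2,1)->N->(1,1) | ant1:(2,2)->N->(1,2)
  grid max=1 at (1,1)
Step 2: ant0:(1,1)->E->(1,2) | ant1:(1,2)->W->(1,1)
  grid max=2 at (1,1)
Step 3: ant0:(1,2)->W->(1,1) | ant1:(1,1)->E->(1,2)
  grid max=3 at (1,1)
Step 4: ant0:(1,1)->E->(1,2) | ant1:(1,2)->W->(1,1)
  grid max=4 at (1,1)
Step 5: ant0:(1,2)->W->(1,1) | ant1:(1,1)->E->(1,2)
  grid max=5 at (1,1)
Step 6: ant0:(1,1)->E->(1,2) | ant1:(1,2)->W->(1,1)
  grid max=6 at (1,1)

(1,2) (1,1)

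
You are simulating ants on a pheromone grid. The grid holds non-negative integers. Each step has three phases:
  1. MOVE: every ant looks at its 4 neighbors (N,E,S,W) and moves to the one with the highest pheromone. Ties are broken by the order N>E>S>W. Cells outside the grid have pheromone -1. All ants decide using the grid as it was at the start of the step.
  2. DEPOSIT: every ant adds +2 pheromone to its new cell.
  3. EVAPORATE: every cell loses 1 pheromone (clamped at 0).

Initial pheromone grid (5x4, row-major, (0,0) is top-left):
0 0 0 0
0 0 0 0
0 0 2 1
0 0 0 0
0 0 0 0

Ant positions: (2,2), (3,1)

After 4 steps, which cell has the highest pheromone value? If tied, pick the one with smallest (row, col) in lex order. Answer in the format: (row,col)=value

Answer: (2,2)=6

Derivation:
Step 1: ant0:(2,2)->E->(2,3) | ant1:(3,1)->N->(2,1)
  grid max=2 at (2,3)
Step 2: ant0:(2,3)->W->(2,2) | ant1:(2,1)->E->(2,2)
  grid max=4 at (2,2)
Step 3: ant0:(2,2)->E->(2,3) | ant1:(2,2)->E->(2,3)
  grid max=4 at (2,3)
Step 4: ant0:(2,3)->W->(2,2) | ant1:(2,3)->W->(2,2)
  grid max=6 at (2,2)
Final grid:
  0 0 0 0
  0 0 0 0
  0 0 6 3
  0 0 0 0
  0 0 0 0
Max pheromone 6 at (2,2)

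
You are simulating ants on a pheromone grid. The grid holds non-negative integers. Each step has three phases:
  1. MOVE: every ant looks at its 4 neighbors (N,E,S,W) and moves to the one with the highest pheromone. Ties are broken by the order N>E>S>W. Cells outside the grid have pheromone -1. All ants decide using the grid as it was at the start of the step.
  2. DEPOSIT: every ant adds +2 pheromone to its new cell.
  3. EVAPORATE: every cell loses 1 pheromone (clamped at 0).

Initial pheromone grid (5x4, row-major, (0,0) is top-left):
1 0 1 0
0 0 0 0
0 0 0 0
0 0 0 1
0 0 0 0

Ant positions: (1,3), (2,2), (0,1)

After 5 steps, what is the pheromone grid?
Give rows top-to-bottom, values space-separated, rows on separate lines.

After step 1: ants at (0,3),(1,2),(0,2)
  0 0 2 1
  0 0 1 0
  0 0 0 0
  0 0 0 0
  0 0 0 0
After step 2: ants at (0,2),(0,2),(0,3)
  0 0 5 2
  0 0 0 0
  0 0 0 0
  0 0 0 0
  0 0 0 0
After step 3: ants at (0,3),(0,3),(0,2)
  0 0 6 5
  0 0 0 0
  0 0 0 0
  0 0 0 0
  0 0 0 0
After step 4: ants at (0,2),(0,2),(0,3)
  0 0 9 6
  0 0 0 0
  0 0 0 0
  0 0 0 0
  0 0 0 0
After step 5: ants at (0,3),(0,3),(0,2)
  0 0 10 9
  0 0 0 0
  0 0 0 0
  0 0 0 0
  0 0 0 0

0 0 10 9
0 0 0 0
0 0 0 0
0 0 0 0
0 0 0 0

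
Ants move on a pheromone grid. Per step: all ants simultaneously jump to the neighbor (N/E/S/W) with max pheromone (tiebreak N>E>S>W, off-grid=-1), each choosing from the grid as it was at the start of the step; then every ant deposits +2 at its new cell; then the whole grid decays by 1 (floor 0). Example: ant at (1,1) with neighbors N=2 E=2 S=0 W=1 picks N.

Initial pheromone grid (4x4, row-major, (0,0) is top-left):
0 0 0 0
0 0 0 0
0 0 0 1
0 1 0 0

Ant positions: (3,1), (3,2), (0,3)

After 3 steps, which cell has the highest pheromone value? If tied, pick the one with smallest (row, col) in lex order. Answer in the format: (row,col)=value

Answer: (3,1)=4

Derivation:
Step 1: ant0:(3,1)->N->(2,1) | ant1:(3,2)->W->(3,1) | ant2:(0,3)->S->(1,3)
  grid max=2 at (3,1)
Step 2: ant0:(2,1)->S->(3,1) | ant1:(3,1)->N->(2,1) | ant2:(1,3)->N->(0,3)
  grid max=3 at (3,1)
Step 3: ant0:(3,1)->N->(2,1) | ant1:(2,1)->S->(3,1) | ant2:(0,3)->S->(1,3)
  grid max=4 at (3,1)
Final grid:
  0 0 0 0
  0 0 0 1
  0 3 0 0
  0 4 0 0
Max pheromone 4 at (3,1)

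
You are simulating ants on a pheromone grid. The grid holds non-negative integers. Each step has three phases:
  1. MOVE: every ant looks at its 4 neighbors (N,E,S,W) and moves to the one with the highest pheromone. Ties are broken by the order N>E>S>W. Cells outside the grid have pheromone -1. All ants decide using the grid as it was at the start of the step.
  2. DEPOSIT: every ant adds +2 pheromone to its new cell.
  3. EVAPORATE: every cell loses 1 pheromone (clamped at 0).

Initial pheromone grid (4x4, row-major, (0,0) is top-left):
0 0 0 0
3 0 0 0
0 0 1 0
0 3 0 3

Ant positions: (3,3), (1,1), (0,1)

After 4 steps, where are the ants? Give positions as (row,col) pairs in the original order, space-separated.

Step 1: ant0:(3,3)->N->(2,3) | ant1:(1,1)->W->(1,0) | ant2:(0,1)->E->(0,2)
  grid max=4 at (1,0)
Step 2: ant0:(2,3)->S->(3,3) | ant1:(1,0)->N->(0,0) | ant2:(0,2)->E->(0,3)
  grid max=3 at (1,0)
Step 3: ant0:(3,3)->N->(2,3) | ant1:(0,0)->S->(1,0) | ant2:(0,3)->S->(1,3)
  grid max=4 at (1,0)
Step 4: ant0:(2,3)->S->(3,3) | ant1:(1,0)->N->(0,0) | ant2:(1,3)->S->(2,3)
  grid max=3 at (1,0)

(3,3) (0,0) (2,3)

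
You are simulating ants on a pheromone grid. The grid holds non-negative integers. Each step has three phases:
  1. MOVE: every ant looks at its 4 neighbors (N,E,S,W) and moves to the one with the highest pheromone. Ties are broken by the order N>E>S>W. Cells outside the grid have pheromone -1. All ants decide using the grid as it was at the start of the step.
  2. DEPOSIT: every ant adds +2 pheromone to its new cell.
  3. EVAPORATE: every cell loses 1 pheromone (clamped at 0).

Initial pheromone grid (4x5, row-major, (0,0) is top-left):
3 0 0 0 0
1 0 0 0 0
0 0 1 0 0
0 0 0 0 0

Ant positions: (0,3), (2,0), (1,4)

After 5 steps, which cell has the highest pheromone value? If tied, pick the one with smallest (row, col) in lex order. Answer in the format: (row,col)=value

Step 1: ant0:(0,3)->E->(0,4) | ant1:(2,0)->N->(1,0) | ant2:(1,4)->N->(0,4)
  grid max=3 at (0,4)
Step 2: ant0:(0,4)->S->(1,4) | ant1:(1,0)->N->(0,0) | ant2:(0,4)->S->(1,4)
  grid max=3 at (0,0)
Step 3: ant0:(1,4)->N->(0,4) | ant1:(0,0)->S->(1,0) | ant2:(1,4)->N->(0,4)
  grid max=5 at (0,4)
Step 4: ant0:(0,4)->S->(1,4) | ant1:(1,0)->N->(0,0) | ant2:(0,4)->S->(1,4)
  grid max=5 at (1,4)
Step 5: ant0:(1,4)->N->(0,4) | ant1:(0,0)->S->(1,0) | ant2:(1,4)->N->(0,4)
  grid max=7 at (0,4)
Final grid:
  2 0 0 0 7
  2 0 0 0 4
  0 0 0 0 0
  0 0 0 0 0
Max pheromone 7 at (0,4)

Answer: (0,4)=7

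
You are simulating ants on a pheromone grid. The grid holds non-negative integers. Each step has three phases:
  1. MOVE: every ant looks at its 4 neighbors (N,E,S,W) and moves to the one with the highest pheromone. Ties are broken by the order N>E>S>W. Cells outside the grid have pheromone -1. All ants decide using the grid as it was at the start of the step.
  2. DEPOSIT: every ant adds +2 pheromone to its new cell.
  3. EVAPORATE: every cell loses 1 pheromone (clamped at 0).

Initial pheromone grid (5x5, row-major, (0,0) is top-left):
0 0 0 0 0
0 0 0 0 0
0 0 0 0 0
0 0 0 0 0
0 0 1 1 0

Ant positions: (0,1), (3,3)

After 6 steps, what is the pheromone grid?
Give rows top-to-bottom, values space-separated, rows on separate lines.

After step 1: ants at (0,2),(4,3)
  0 0 1 0 0
  0 0 0 0 0
  0 0 0 0 0
  0 0 0 0 0
  0 0 0 2 0
After step 2: ants at (0,3),(3,3)
  0 0 0 1 0
  0 0 0 0 0
  0 0 0 0 0
  0 0 0 1 0
  0 0 0 1 0
After step 3: ants at (0,4),(4,3)
  0 0 0 0 1
  0 0 0 0 0
  0 0 0 0 0
  0 0 0 0 0
  0 0 0 2 0
After step 4: ants at (1,4),(3,3)
  0 0 0 0 0
  0 0 0 0 1
  0 0 0 0 0
  0 0 0 1 0
  0 0 0 1 0
After step 5: ants at (0,4),(4,3)
  0 0 0 0 1
  0 0 0 0 0
  0 0 0 0 0
  0 0 0 0 0
  0 0 0 2 0
After step 6: ants at (1,4),(3,3)
  0 0 0 0 0
  0 0 0 0 1
  0 0 0 0 0
  0 0 0 1 0
  0 0 0 1 0

0 0 0 0 0
0 0 0 0 1
0 0 0 0 0
0 0 0 1 0
0 0 0 1 0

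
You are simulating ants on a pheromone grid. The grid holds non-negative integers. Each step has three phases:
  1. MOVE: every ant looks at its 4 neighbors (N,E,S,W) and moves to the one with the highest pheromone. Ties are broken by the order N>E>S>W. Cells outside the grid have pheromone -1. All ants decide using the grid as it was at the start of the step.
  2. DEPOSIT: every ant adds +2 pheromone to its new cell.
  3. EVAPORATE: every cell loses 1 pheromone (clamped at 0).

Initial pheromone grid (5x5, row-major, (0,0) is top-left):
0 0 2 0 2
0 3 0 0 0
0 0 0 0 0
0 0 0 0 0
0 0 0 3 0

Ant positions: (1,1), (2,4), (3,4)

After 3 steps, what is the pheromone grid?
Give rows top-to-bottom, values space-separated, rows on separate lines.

After step 1: ants at (0,1),(1,4),(2,4)
  0 1 1 0 1
  0 2 0 0 1
  0 0 0 0 1
  0 0 0 0 0
  0 0 0 2 0
After step 2: ants at (1,1),(0,4),(1,4)
  0 0 0 0 2
  0 3 0 0 2
  0 0 0 0 0
  0 0 0 0 0
  0 0 0 1 0
After step 3: ants at (0,1),(1,4),(0,4)
  0 1 0 0 3
  0 2 0 0 3
  0 0 0 0 0
  0 0 0 0 0
  0 0 0 0 0

0 1 0 0 3
0 2 0 0 3
0 0 0 0 0
0 0 0 0 0
0 0 0 0 0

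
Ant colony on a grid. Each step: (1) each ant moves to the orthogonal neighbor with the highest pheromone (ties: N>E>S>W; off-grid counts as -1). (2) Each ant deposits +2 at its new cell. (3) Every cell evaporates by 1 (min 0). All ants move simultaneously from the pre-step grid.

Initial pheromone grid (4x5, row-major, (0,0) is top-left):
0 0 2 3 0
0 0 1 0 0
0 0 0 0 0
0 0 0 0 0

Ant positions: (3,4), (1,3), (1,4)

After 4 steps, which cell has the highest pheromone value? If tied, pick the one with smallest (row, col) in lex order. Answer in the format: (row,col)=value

Step 1: ant0:(3,4)->N->(2,4) | ant1:(1,3)->N->(0,3) | ant2:(1,4)->N->(0,4)
  grid max=4 at (0,3)
Step 2: ant0:(2,4)->N->(1,4) | ant1:(0,3)->E->(0,4) | ant2:(0,4)->W->(0,3)
  grid max=5 at (0,3)
Step 3: ant0:(1,4)->N->(0,4) | ant1:(0,4)->W->(0,3) | ant2:(0,3)->E->(0,4)
  grid max=6 at (0,3)
Step 4: ant0:(0,4)->W->(0,3) | ant1:(0,3)->E->(0,4) | ant2:(0,4)->W->(0,3)
  grid max=9 at (0,3)
Final grid:
  0 0 0 9 6
  0 0 0 0 0
  0 0 0 0 0
  0 0 0 0 0
Max pheromone 9 at (0,3)

Answer: (0,3)=9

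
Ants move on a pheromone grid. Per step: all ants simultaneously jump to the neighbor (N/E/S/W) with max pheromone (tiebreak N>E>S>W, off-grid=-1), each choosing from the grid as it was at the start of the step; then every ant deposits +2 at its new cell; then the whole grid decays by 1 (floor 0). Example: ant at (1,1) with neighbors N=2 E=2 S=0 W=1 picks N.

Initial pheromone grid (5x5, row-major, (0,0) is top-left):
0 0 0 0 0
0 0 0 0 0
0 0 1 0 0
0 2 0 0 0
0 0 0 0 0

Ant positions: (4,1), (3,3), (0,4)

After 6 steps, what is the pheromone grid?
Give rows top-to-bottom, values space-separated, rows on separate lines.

After step 1: ants at (3,1),(2,3),(1,4)
  0 0 0 0 0
  0 0 0 0 1
  0 0 0 1 0
  0 3 0 0 0
  0 0 0 0 0
After step 2: ants at (2,1),(1,3),(0,4)
  0 0 0 0 1
  0 0 0 1 0
  0 1 0 0 0
  0 2 0 0 0
  0 0 0 0 0
After step 3: ants at (3,1),(0,3),(1,4)
  0 0 0 1 0
  0 0 0 0 1
  0 0 0 0 0
  0 3 0 0 0
  0 0 0 0 0
After step 4: ants at (2,1),(0,4),(0,4)
  0 0 0 0 3
  0 0 0 0 0
  0 1 0 0 0
  0 2 0 0 0
  0 0 0 0 0
After step 5: ants at (3,1),(1,4),(1,4)
  0 0 0 0 2
  0 0 0 0 3
  0 0 0 0 0
  0 3 0 0 0
  0 0 0 0 0
After step 6: ants at (2,1),(0,4),(0,4)
  0 0 0 0 5
  0 0 0 0 2
  0 1 0 0 0
  0 2 0 0 0
  0 0 0 0 0

0 0 0 0 5
0 0 0 0 2
0 1 0 0 0
0 2 0 0 0
0 0 0 0 0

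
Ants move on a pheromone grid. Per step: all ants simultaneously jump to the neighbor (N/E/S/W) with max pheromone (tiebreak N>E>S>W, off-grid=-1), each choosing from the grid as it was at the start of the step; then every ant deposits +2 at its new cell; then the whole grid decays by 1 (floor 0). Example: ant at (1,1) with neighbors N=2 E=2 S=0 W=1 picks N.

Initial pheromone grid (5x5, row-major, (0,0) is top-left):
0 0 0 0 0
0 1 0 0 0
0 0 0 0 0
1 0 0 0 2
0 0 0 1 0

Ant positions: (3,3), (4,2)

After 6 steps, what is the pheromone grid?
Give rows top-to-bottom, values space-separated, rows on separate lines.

After step 1: ants at (3,4),(4,3)
  0 0 0 0 0
  0 0 0 0 0
  0 0 0 0 0
  0 0 0 0 3
  0 0 0 2 0
After step 2: ants at (2,4),(3,3)
  0 0 0 0 0
  0 0 0 0 0
  0 0 0 0 1
  0 0 0 1 2
  0 0 0 1 0
After step 3: ants at (3,4),(3,4)
  0 0 0 0 0
  0 0 0 0 0
  0 0 0 0 0
  0 0 0 0 5
  0 0 0 0 0
After step 4: ants at (2,4),(2,4)
  0 0 0 0 0
  0 0 0 0 0
  0 0 0 0 3
  0 0 0 0 4
  0 0 0 0 0
After step 5: ants at (3,4),(3,4)
  0 0 0 0 0
  0 0 0 0 0
  0 0 0 0 2
  0 0 0 0 7
  0 0 0 0 0
After step 6: ants at (2,4),(2,4)
  0 0 0 0 0
  0 0 0 0 0
  0 0 0 0 5
  0 0 0 0 6
  0 0 0 0 0

0 0 0 0 0
0 0 0 0 0
0 0 0 0 5
0 0 0 0 6
0 0 0 0 0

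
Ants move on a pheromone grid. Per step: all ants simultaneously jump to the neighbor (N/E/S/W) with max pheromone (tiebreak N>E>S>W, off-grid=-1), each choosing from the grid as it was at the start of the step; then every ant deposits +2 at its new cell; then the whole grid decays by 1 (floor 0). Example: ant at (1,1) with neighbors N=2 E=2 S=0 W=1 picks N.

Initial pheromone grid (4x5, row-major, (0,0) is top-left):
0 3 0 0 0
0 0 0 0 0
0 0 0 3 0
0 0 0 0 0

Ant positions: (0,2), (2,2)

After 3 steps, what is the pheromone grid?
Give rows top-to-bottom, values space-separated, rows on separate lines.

After step 1: ants at (0,1),(2,3)
  0 4 0 0 0
  0 0 0 0 0
  0 0 0 4 0
  0 0 0 0 0
After step 2: ants at (0,2),(1,3)
  0 3 1 0 0
  0 0 0 1 0
  0 0 0 3 0
  0 0 0 0 0
After step 3: ants at (0,1),(2,3)
  0 4 0 0 0
  0 0 0 0 0
  0 0 0 4 0
  0 0 0 0 0

0 4 0 0 0
0 0 0 0 0
0 0 0 4 0
0 0 0 0 0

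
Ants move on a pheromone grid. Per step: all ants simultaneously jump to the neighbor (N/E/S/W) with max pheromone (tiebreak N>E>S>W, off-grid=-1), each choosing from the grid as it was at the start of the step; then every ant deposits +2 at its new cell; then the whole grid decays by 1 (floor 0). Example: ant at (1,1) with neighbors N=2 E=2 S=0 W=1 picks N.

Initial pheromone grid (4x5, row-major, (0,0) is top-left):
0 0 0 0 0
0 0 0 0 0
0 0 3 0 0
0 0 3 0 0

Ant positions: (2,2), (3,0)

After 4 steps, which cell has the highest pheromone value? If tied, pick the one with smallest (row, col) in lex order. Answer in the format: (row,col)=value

Step 1: ant0:(2,2)->S->(3,2) | ant1:(3,0)->N->(2,0)
  grid max=4 at (3,2)
Step 2: ant0:(3,2)->N->(2,2) | ant1:(2,0)->N->(1,0)
  grid max=3 at (2,2)
Step 3: ant0:(2,2)->S->(3,2) | ant1:(1,0)->N->(0,0)
  grid max=4 at (3,2)
Step 4: ant0:(3,2)->N->(2,2) | ant1:(0,0)->E->(0,1)
  grid max=3 at (2,2)
Final grid:
  0 1 0 0 0
  0 0 0 0 0
  0 0 3 0 0
  0 0 3 0 0
Max pheromone 3 at (2,2)

Answer: (2,2)=3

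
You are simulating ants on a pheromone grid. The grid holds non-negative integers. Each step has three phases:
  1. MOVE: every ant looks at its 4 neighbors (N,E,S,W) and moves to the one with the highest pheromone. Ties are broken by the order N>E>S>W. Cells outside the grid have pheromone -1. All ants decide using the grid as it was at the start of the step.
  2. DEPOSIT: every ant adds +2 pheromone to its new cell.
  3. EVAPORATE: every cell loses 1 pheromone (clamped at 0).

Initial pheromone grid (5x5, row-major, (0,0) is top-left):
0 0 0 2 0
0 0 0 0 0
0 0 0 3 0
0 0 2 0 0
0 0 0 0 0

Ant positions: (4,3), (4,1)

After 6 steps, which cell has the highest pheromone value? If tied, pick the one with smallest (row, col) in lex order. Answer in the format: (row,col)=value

Answer: (2,3)=7

Derivation:
Step 1: ant0:(4,3)->N->(3,3) | ant1:(4,1)->N->(3,1)
  grid max=2 at (2,3)
Step 2: ant0:(3,3)->N->(2,3) | ant1:(3,1)->E->(3,2)
  grid max=3 at (2,3)
Step 3: ant0:(2,3)->N->(1,3) | ant1:(3,2)->N->(2,2)
  grid max=2 at (2,3)
Step 4: ant0:(1,3)->S->(2,3) | ant1:(2,2)->E->(2,3)
  grid max=5 at (2,3)
Step 5: ant0:(2,3)->N->(1,3) | ant1:(2,3)->N->(1,3)
  grid max=4 at (2,3)
Step 6: ant0:(1,3)->S->(2,3) | ant1:(1,3)->S->(2,3)
  grid max=7 at (2,3)
Final grid:
  0 0 0 0 0
  0 0 0 2 0
  0 0 0 7 0
  0 0 0 0 0
  0 0 0 0 0
Max pheromone 7 at (2,3)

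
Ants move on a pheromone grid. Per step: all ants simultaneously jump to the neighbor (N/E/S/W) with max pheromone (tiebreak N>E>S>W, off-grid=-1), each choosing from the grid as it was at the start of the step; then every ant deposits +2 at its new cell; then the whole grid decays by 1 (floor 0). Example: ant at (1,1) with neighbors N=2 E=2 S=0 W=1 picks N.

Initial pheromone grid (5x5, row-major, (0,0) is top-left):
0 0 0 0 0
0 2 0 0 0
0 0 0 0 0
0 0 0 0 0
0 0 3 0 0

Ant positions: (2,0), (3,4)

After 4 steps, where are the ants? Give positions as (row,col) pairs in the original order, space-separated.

Step 1: ant0:(2,0)->N->(1,0) | ant1:(3,4)->N->(2,4)
  grid max=2 at (4,2)
Step 2: ant0:(1,0)->E->(1,1) | ant1:(2,4)->N->(1,4)
  grid max=2 at (1,1)
Step 3: ant0:(1,1)->N->(0,1) | ant1:(1,4)->N->(0,4)
  grid max=1 at (0,1)
Step 4: ant0:(0,1)->S->(1,1) | ant1:(0,4)->S->(1,4)
  grid max=2 at (1,1)

(1,1) (1,4)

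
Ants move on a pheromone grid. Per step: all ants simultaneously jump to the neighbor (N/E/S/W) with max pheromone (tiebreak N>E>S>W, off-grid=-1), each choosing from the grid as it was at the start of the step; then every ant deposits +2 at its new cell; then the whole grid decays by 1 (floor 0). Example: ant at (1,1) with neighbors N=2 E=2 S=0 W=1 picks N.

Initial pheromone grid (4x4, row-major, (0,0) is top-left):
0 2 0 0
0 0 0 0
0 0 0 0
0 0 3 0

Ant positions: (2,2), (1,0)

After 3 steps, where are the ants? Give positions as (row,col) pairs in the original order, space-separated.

Step 1: ant0:(2,2)->S->(3,2) | ant1:(1,0)->N->(0,0)
  grid max=4 at (3,2)
Step 2: ant0:(3,2)->N->(2,2) | ant1:(0,0)->E->(0,1)
  grid max=3 at (3,2)
Step 3: ant0:(2,2)->S->(3,2) | ant1:(0,1)->E->(0,2)
  grid max=4 at (3,2)

(3,2) (0,2)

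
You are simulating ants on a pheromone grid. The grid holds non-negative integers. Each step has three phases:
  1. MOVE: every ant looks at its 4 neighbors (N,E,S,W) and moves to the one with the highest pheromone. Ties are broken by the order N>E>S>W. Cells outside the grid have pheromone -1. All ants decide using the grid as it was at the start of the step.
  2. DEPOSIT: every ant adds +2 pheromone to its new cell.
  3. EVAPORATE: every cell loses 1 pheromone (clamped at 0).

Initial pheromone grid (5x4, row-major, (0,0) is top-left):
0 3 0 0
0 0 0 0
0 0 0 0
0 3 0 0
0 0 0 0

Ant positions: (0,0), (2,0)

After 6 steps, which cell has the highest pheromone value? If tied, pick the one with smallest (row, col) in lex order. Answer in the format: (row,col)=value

Step 1: ant0:(0,0)->E->(0,1) | ant1:(2,0)->N->(1,0)
  grid max=4 at (0,1)
Step 2: ant0:(0,1)->E->(0,2) | ant1:(1,0)->N->(0,0)
  grid max=3 at (0,1)
Step 3: ant0:(0,2)->W->(0,1) | ant1:(0,0)->E->(0,1)
  grid max=6 at (0,1)
Step 4: ant0:(0,1)->E->(0,2) | ant1:(0,1)->E->(0,2)
  grid max=5 at (0,1)
Step 5: ant0:(0,2)->W->(0,1) | ant1:(0,2)->W->(0,1)
  grid max=8 at (0,1)
Step 6: ant0:(0,1)->E->(0,2) | ant1:(0,1)->E->(0,2)
  grid max=7 at (0,1)
Final grid:
  0 7 5 0
  0 0 0 0
  0 0 0 0
  0 0 0 0
  0 0 0 0
Max pheromone 7 at (0,1)

Answer: (0,1)=7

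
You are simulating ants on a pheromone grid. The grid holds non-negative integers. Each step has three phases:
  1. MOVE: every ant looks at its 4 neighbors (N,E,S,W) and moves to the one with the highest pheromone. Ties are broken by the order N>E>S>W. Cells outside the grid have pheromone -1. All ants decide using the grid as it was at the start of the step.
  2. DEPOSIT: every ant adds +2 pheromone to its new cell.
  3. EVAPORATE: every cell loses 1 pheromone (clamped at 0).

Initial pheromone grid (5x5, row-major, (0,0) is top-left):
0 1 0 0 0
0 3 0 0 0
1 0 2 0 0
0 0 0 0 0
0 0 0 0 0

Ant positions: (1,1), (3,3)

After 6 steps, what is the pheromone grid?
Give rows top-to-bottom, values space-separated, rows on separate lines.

After step 1: ants at (0,1),(2,3)
  0 2 0 0 0
  0 2 0 0 0
  0 0 1 1 0
  0 0 0 0 0
  0 0 0 0 0
After step 2: ants at (1,1),(2,2)
  0 1 0 0 0
  0 3 0 0 0
  0 0 2 0 0
  0 0 0 0 0
  0 0 0 0 0
After step 3: ants at (0,1),(1,2)
  0 2 0 0 0
  0 2 1 0 0
  0 0 1 0 0
  0 0 0 0 0
  0 0 0 0 0
After step 4: ants at (1,1),(1,1)
  0 1 0 0 0
  0 5 0 0 0
  0 0 0 0 0
  0 0 0 0 0
  0 0 0 0 0
After step 5: ants at (0,1),(0,1)
  0 4 0 0 0
  0 4 0 0 0
  0 0 0 0 0
  0 0 0 0 0
  0 0 0 0 0
After step 6: ants at (1,1),(1,1)
  0 3 0 0 0
  0 7 0 0 0
  0 0 0 0 0
  0 0 0 0 0
  0 0 0 0 0

0 3 0 0 0
0 7 0 0 0
0 0 0 0 0
0 0 0 0 0
0 0 0 0 0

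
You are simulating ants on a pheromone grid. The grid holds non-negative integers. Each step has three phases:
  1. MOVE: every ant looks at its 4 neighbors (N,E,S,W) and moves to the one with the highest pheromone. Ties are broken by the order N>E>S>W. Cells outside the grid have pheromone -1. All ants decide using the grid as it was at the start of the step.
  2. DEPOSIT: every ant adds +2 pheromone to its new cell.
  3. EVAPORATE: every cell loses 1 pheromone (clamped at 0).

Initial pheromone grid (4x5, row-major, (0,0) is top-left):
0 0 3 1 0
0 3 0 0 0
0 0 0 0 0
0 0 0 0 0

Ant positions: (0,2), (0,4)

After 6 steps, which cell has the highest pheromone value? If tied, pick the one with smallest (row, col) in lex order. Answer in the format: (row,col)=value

Answer: (0,2)=9

Derivation:
Step 1: ant0:(0,2)->E->(0,3) | ant1:(0,4)->W->(0,3)
  grid max=4 at (0,3)
Step 2: ant0:(0,3)->W->(0,2) | ant1:(0,3)->W->(0,2)
  grid max=5 at (0,2)
Step 3: ant0:(0,2)->E->(0,3) | ant1:(0,2)->E->(0,3)
  grid max=6 at (0,3)
Step 4: ant0:(0,3)->W->(0,2) | ant1:(0,3)->W->(0,2)
  grid max=7 at (0,2)
Step 5: ant0:(0,2)->E->(0,3) | ant1:(0,2)->E->(0,3)
  grid max=8 at (0,3)
Step 6: ant0:(0,3)->W->(0,2) | ant1:(0,3)->W->(0,2)
  grid max=9 at (0,2)
Final grid:
  0 0 9 7 0
  0 0 0 0 0
  0 0 0 0 0
  0 0 0 0 0
Max pheromone 9 at (0,2)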